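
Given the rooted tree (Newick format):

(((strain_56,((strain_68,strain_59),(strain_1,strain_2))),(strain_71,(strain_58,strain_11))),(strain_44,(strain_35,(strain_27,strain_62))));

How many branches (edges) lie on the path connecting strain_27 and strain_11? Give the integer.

8

The MRCA of strain_27 and strain_11 is the root of the tree.
From strain_27 up to that node: 4 branches. From strain_11 up to the same node: 4 branches. Total: 4 + 4 = 8.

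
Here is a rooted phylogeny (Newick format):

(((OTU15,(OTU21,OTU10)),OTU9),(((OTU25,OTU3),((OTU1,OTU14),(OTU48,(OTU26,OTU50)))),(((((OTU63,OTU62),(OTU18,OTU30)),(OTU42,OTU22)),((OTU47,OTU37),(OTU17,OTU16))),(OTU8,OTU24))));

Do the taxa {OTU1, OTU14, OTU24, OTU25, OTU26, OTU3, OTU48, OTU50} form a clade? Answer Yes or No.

The MRCA of the listed taxa subtends (((OTU25,OTU3),((OTU1,OTU14),(OTU48,(OTU26,OTU50)))),(((((OTU63,OTU62),(OTU18,OTU30)),(OTU42,OTU22)),((OTU47,OTU37),(OTU17,OTU16))),(OTU8,OTU24))).
That clade also contains OTU16, OTU17, OTU18, OTU22, OTU30, OTU37, OTU42, OTU47, OTU62, OTU63, OTU8, which are not in the proposed group, so the group is not monophyletic.

No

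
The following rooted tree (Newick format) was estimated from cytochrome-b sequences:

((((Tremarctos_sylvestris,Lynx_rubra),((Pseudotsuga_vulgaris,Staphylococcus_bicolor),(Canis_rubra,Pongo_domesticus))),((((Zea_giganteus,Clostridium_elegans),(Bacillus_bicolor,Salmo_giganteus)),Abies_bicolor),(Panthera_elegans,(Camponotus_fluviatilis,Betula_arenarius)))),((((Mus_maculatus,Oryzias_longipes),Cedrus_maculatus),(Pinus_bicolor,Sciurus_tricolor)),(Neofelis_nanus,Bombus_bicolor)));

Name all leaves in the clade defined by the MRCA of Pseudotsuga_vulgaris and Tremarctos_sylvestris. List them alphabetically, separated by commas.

Tracing Pseudotsuga_vulgaris: it sits inside (Pseudotsuga_vulgaris,Staphylococcus_bicolor).
Tracing Tremarctos_sylvestris: it sits inside (Tremarctos_sylvestris,Lynx_rubra).
The smallest clade enclosing both is ((Tremarctos_sylvestris,Lynx_rubra),((Pseudotsuga_vulgaris,Staphylococcus_bicolor),(Canis_rubra,Pongo_domesticus))); the answer is its 6 terminal taxa in alphabetical order.

Canis_rubra, Lynx_rubra, Pongo_domesticus, Pseudotsuga_vulgaris, Staphylococcus_bicolor, Tremarctos_sylvestris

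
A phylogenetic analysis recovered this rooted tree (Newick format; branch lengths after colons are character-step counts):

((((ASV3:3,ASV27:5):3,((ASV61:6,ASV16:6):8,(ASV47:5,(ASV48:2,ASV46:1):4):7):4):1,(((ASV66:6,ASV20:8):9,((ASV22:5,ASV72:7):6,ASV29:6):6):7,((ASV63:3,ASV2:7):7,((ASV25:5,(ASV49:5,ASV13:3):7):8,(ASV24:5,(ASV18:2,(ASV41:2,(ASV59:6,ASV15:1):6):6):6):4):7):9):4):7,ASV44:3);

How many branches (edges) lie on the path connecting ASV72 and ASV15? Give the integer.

The MRCA of ASV72 and ASV15 is the node subtending (((ASV66,ASV20),((ASV22,ASV72),ASV29)),((ASV63,ASV2),((ASV25,(ASV49,ASV13)),(ASV24,(ASV18,(ASV41,(ASV59,ASV15))))))).
From ASV72 up to that node: 4 branches. From ASV15 up to the same node: 7 branches. Total: 4 + 7 = 11.

11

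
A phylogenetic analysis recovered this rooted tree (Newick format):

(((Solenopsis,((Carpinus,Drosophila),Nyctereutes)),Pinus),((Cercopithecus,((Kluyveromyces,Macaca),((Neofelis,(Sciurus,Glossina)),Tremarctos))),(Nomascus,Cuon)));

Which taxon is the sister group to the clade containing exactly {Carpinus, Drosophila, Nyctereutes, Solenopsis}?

The clade containing exactly {Carpinus, Drosophila, Nyctereutes, Solenopsis} attaches to the tree at the node subtending ((Solenopsis,((Carpinus,Drosophila),Nyctereutes)),Pinus).
The other lineage descending from that same node — the sister group — is the single tip Pinus.

Pinus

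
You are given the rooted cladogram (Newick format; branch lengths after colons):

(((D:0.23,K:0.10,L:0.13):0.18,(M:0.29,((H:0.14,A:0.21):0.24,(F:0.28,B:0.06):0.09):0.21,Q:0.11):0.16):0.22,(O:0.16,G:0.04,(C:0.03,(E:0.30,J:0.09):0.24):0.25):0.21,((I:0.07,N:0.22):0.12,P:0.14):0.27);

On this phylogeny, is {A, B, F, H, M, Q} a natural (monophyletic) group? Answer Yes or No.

Yes

The most recent common ancestor of these taxa subtends (M,((H,A),(F,B)),Q).
That clade has exactly 6 tips — every listed taxon and nothing else — so the group is monophyletic.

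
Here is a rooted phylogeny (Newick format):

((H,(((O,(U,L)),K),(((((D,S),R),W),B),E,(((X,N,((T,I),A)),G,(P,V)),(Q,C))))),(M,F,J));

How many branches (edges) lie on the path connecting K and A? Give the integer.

The MRCA of K and A is the node subtending (((O,(U,L)),K),(((((D,S),R),W),B),E,(((X,N,((T,I),A)),G,(P,V)),(Q,C)))).
From K up to that node: 2 branches. From A up to the same node: 6 branches. Total: 2 + 6 = 8.

8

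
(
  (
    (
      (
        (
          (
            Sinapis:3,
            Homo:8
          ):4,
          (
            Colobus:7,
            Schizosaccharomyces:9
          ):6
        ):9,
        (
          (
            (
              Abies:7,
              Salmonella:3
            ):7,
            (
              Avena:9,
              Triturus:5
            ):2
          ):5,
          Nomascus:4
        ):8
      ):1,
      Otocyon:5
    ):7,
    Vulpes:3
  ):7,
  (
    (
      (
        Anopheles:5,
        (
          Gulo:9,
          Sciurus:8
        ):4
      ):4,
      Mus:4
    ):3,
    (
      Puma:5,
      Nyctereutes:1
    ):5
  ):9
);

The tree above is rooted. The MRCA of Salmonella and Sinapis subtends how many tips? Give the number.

The MRCA of Salmonella and Sinapis is the node subtending (((Sinapis,Homo),(Colobus,Schizosaccharomyces)),(((Abies,Salmonella),(Avena,Triturus)),Nomascus)).
That clade contains 9 terminal taxa: Abies, Avena, Colobus, Homo, Nomascus, Salmonella, Schizosaccharomyces, Sinapis, Triturus.

9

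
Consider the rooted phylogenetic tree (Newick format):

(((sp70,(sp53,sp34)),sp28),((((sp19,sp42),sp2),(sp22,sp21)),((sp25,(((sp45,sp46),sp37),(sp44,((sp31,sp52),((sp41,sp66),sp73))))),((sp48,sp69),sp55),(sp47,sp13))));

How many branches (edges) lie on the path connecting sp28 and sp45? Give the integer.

9

The MRCA of sp28 and sp45 is the root of the tree.
From sp28 up to that node: 2 branches. From sp45 up to the same node: 7 branches. Total: 2 + 7 = 9.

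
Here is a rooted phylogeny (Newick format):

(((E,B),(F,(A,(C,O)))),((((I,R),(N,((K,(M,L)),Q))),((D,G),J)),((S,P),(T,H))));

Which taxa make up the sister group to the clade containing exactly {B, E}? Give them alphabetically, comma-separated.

The clade containing exactly {B, E} attaches to the tree at the node subtending ((E,B),(F,(A,(C,O)))).
The other lineage descending from that same node — the sister group — is (F,(A,(C,O))); its 4 tips in alphabetical order are the answer.

A, C, F, O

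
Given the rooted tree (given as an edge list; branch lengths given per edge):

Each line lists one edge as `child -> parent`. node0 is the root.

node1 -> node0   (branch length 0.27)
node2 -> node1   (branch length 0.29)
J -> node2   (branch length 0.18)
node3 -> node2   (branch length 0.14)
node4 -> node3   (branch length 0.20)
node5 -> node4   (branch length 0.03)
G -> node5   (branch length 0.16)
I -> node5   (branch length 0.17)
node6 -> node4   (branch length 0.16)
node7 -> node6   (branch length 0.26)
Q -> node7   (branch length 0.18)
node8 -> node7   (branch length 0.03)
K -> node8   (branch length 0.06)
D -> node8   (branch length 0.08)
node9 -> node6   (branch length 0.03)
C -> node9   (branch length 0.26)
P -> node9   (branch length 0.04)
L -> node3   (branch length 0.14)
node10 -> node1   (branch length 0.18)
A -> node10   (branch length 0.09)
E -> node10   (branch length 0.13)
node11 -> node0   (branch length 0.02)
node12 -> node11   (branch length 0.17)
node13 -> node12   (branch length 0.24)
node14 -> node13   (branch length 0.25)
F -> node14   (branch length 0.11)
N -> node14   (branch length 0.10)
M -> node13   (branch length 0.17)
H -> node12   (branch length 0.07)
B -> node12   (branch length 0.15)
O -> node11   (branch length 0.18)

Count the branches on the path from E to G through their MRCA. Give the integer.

The MRCA of E and G is the node subtending ((J,(((G,I),((Q,(K,D)),(C,P))),L)),(A,E)).
From E up to that node: 2 branches. From G up to the same node: 5 branches. Total: 2 + 5 = 7.

7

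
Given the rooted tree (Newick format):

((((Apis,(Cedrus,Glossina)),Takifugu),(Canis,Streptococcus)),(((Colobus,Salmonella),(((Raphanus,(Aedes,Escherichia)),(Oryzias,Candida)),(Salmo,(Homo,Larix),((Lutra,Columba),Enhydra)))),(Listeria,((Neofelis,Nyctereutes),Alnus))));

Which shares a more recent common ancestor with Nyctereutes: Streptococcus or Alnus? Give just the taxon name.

Alnus

The MRCA of Nyctereutes and Alnus subtends ((Neofelis,Nyctereutes),Alnus) (3 taxa).
The MRCA of Nyctereutes and Streptococcus is the root, subtending the entire tree (23 taxa).
The first is nested inside the second, so Nyctereutes shares a more recent common ancestor with Alnus.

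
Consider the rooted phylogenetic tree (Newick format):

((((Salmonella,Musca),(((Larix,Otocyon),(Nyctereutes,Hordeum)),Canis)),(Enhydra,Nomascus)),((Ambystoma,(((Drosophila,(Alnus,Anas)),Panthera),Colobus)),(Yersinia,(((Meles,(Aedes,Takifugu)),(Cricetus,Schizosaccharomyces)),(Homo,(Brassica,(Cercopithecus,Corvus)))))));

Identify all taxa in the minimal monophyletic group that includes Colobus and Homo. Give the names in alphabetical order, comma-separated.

Tracing Colobus: it sits inside (((Drosophila,(Alnus,Anas)),Panthera),Colobus).
Tracing Homo: it sits inside (Homo,(Brassica,(Cercopithecus,Corvus))).
The smallest clade enclosing both is ((Ambystoma,(((Drosophila,(Alnus,Anas)),Panthera),Colobus)),(Yersinia,(((Meles,(Aedes,Takifugu)),(Cricetus,Schizosaccharomyces)),(Homo,(Brassica,(Cercopithecus,Corvus)))))); the answer is its 16 terminal taxa in alphabetical order.

Aedes, Alnus, Ambystoma, Anas, Brassica, Cercopithecus, Colobus, Corvus, Cricetus, Drosophila, Homo, Meles, Panthera, Schizosaccharomyces, Takifugu, Yersinia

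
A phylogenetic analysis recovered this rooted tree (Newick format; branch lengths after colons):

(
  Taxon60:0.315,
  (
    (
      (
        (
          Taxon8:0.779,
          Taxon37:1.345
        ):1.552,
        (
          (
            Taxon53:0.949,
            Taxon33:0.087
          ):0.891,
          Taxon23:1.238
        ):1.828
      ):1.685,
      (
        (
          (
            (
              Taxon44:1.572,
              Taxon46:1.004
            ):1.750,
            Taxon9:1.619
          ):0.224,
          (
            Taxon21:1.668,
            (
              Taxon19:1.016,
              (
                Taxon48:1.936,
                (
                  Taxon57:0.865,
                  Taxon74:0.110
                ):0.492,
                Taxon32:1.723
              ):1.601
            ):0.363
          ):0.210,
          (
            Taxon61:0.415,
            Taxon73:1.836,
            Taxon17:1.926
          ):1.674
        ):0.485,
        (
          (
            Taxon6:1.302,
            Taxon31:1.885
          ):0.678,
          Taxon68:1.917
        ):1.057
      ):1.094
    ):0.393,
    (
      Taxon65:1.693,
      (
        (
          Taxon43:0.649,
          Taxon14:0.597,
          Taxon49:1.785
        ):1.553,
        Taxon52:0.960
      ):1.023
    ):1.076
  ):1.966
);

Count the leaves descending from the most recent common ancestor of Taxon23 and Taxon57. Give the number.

The MRCA of Taxon23 and Taxon57 is the node subtending (((Taxon8,Taxon37),((Taxon53,Taxon33),Taxon23)),((((Taxon44,Taxon46),Taxon9),(Taxon21,(Taxon19,(Taxon48,(Taxon57,Taxon74),Taxon32))),(Taxon61,Taxon73,Taxon17)),((Taxon6,Taxon31),Taxon68))).
That clade contains 20 terminal taxa: Taxon17, Taxon19, Taxon21, Taxon23, Taxon31, Taxon32, Taxon33, Taxon37, Taxon44, Taxon46, Taxon48, Taxon53, Taxon57, Taxon6, Taxon61, Taxon68, Taxon73, Taxon74, Taxon8, Taxon9.

20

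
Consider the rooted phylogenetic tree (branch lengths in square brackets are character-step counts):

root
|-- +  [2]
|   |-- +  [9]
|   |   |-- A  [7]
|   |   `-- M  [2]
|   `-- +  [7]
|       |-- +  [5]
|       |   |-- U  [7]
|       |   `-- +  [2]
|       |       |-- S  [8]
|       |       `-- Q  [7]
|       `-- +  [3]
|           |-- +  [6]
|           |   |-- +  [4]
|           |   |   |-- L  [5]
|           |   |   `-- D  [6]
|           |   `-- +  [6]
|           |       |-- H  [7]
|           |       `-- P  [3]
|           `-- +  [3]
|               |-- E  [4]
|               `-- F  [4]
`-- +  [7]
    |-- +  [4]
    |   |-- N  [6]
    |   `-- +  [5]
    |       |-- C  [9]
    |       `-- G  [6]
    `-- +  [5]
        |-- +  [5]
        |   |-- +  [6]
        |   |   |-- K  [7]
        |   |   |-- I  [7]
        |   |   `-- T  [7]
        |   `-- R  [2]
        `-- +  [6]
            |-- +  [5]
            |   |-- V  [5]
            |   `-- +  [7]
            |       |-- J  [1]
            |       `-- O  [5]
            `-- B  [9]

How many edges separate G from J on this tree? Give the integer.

The MRCA of G and J is the node subtending ((N,(C,G)),(((K,I,T),R),((V,(J,O)),B))).
From G up to that node: 3 branches. From J up to the same node: 5 branches. Total: 3 + 5 = 8.

8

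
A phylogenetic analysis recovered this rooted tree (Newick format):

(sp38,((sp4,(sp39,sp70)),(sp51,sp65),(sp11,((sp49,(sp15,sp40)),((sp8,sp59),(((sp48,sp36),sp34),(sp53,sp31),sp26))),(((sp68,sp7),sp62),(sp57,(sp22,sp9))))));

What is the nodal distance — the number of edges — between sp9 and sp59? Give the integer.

8

The MRCA of sp9 and sp59 is the node subtending (sp11,((sp49,(sp15,sp40)),((sp8,sp59),(((sp48,sp36),sp34),(sp53,sp31),sp26))),(((sp68,sp7),sp62),(sp57,(sp22,sp9)))).
From sp9 up to that node: 4 branches. From sp59 up to the same node: 4 branches. Total: 4 + 4 = 8.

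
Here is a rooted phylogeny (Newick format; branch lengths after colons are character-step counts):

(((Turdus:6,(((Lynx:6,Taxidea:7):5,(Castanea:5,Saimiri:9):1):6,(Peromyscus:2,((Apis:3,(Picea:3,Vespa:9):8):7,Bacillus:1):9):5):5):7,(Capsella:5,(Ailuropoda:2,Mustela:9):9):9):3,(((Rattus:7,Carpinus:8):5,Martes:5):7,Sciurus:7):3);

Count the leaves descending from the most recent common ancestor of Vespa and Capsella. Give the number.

13

The MRCA of Vespa and Capsella is the node subtending ((Turdus,(((Lynx,Taxidea),(Castanea,Saimiri)),(Peromyscus,((Apis,(Picea,Vespa)),Bacillus)))),(Capsella,(Ailuropoda,Mustela))).
That clade contains 13 terminal taxa: Ailuropoda, Apis, Bacillus, Capsella, Castanea, Lynx, Mustela, Peromyscus, Picea, Saimiri, Taxidea, Turdus, Vespa.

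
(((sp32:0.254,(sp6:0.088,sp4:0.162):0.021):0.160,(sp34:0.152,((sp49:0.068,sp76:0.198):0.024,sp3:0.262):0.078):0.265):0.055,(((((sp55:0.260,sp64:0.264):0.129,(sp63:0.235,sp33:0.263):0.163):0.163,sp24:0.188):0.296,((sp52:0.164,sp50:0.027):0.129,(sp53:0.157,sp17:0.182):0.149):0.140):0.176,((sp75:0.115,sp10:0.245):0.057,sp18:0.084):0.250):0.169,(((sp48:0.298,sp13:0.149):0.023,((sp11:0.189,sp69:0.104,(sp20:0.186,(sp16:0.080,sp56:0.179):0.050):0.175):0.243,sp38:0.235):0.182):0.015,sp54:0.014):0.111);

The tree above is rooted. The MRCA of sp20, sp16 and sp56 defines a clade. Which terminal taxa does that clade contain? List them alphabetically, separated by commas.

Tracing sp20: it sits inside (sp20,(sp16,sp56)).
Tracing sp16: it sits inside (sp16,sp56).
Tracing sp56: it sits inside (sp16,sp56).
The smallest clade enclosing all 3 is (sp20,(sp16,sp56)); the answer is its 3 terminal taxa in alphabetical order.

sp16, sp20, sp56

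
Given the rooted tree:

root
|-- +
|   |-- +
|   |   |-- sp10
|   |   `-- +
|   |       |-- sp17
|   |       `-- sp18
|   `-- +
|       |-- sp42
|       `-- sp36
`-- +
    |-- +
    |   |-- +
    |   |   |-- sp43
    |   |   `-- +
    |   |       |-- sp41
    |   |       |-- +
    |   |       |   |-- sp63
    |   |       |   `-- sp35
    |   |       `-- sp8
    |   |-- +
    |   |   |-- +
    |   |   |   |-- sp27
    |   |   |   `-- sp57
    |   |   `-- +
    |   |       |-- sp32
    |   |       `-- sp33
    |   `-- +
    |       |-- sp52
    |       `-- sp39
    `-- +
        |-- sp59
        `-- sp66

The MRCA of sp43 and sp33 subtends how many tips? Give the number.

11

The MRCA of sp43 and sp33 is the node subtending ((sp43,(sp41,(sp63,sp35),sp8)),((sp27,sp57),(sp32,sp33)),(sp52,sp39)).
That clade contains 11 terminal taxa: sp27, sp32, sp33, sp35, sp39, sp41, sp43, sp52, sp57, sp63, sp8.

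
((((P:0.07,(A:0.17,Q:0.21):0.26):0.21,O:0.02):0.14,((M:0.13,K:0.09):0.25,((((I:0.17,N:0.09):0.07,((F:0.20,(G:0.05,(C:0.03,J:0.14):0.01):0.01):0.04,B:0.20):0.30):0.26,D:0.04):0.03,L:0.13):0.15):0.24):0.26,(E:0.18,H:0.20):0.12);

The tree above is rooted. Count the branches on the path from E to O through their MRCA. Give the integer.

The MRCA of E and O is the root of the tree.
From E up to that node: 2 branches. From O up to the same node: 3 branches. Total: 2 + 3 = 5.

5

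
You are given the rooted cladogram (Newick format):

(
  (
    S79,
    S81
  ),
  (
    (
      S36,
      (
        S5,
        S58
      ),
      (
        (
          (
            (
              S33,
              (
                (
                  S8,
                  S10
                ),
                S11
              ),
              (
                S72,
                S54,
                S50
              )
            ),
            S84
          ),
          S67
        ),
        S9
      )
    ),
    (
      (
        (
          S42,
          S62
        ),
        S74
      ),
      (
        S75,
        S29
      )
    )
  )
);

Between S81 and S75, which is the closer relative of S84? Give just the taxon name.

S75

The MRCA of S84 and S75 subtends ((S36,(S5,S58),((((S33,((S8,S10),S11),(S72,S54,S50)),S84),S67),S9)),(((S42,S62),S74),(S75,S29))) (18 taxa).
The MRCA of S84 and S81 is the root, subtending the entire tree (20 taxa).
The first is nested inside the second, so S84 shares a more recent common ancestor with S75.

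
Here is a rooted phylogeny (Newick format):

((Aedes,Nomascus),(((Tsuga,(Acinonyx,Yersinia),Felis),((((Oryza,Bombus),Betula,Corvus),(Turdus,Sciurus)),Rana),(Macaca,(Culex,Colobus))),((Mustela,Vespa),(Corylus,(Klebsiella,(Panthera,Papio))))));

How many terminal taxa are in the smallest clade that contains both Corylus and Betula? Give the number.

20

The MRCA of Corylus and Betula is the node subtending (((Tsuga,(Acinonyx,Yersinia),Felis),((((Oryza,Bombus),Betula,Corvus),(Turdus,Sciurus)),Rana),(Macaca,(Culex,Colobus))),((Mustela,Vespa),(Corylus,(Klebsiella,(Panthera,Papio))))).
That clade contains 20 terminal taxa: Acinonyx, Betula, Bombus, Colobus, Corvus, Corylus, Culex, Felis, Klebsiella, Macaca, Mustela, Oryza, Panthera, Papio, Rana, Sciurus, Tsuga, Turdus, Vespa, Yersinia.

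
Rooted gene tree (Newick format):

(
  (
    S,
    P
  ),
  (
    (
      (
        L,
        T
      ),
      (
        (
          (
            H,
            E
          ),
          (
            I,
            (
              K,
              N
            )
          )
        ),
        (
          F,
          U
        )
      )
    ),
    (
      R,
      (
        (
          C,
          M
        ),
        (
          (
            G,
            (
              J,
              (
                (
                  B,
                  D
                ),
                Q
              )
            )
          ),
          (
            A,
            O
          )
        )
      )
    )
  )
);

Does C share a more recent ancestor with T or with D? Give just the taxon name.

D

The MRCA of C and D subtends ((C,M),((G,(J,((B,D),Q))),(A,O))) (9 taxa).
The MRCA of C and T subtends (((L,T),(((H,E),(I,(K,N))),(F,U))),(R,((C,M),((G,(J,((B,D),Q))),(A,O))))) (19 taxa).
The first is nested inside the second, so C shares a more recent common ancestor with D.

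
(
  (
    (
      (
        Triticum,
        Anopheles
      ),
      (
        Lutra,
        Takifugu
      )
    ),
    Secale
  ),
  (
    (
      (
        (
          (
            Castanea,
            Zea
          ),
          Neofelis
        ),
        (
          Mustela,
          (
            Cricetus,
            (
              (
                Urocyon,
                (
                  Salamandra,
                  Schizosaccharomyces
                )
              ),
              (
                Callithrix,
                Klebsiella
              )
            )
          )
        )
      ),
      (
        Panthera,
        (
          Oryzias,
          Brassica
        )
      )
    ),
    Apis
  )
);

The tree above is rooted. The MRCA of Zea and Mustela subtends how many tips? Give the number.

The MRCA of Zea and Mustela is the node subtending (((Castanea,Zea),Neofelis),(Mustela,(Cricetus,((Urocyon,(Salamandra,Schizosaccharomyces)),(Callithrix,Klebsiella))))).
That clade contains 10 terminal taxa: Callithrix, Castanea, Cricetus, Klebsiella, Mustela, Neofelis, Salamandra, Schizosaccharomyces, Urocyon, Zea.

10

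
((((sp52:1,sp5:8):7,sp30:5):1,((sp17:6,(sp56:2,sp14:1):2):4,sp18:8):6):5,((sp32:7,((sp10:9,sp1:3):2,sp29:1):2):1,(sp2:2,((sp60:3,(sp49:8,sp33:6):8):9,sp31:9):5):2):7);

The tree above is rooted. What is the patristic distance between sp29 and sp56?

The path runs sp29 → … → MRCA → … → sp56; the MRCA is the root of the tree.
Branch lengths along that path: 1 + 2 + 1 + 7 + 5 + 6 + 4 + 2 + 2 = 30.

30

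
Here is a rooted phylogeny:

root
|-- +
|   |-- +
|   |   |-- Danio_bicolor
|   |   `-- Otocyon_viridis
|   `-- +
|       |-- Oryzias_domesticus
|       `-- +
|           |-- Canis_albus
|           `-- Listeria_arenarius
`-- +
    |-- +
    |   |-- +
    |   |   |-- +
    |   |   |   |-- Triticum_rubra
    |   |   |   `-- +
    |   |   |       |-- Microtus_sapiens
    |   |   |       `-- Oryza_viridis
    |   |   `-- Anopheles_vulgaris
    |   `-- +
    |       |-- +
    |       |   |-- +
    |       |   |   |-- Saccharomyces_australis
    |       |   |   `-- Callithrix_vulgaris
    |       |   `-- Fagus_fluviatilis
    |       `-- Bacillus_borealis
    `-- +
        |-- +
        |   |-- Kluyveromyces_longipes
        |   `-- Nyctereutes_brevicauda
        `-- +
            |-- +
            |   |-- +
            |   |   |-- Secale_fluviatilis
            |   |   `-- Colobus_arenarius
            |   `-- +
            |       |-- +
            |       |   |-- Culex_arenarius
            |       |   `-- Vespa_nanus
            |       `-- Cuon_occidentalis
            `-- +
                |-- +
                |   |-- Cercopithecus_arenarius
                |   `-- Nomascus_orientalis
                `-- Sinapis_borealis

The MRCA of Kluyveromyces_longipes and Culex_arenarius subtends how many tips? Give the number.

The MRCA of Kluyveromyces_longipes and Culex_arenarius is the node subtending ((Kluyveromyces_longipes,Nyctereutes_brevicauda),(((Secale_fluviatilis,Colobus_arenarius),((Culex_arenarius,Vespa_nanus),Cuon_occidentalis)),((Cercopithecus_arenarius,Nomascus_orientalis),Sinapis_borealis))).
That clade contains 10 terminal taxa: Cercopithecus_arenarius, Colobus_arenarius, Culex_arenarius, Cuon_occidentalis, Kluyveromyces_longipes, Nomascus_orientalis, Nyctereutes_brevicauda, Secale_fluviatilis, Sinapis_borealis, Vespa_nanus.

10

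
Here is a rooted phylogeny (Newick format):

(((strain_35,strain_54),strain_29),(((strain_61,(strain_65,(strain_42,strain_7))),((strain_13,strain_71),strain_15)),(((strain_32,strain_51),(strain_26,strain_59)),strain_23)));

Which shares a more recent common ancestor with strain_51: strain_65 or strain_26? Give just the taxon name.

The MRCA of strain_51 and strain_26 subtends ((strain_32,strain_51),(strain_26,strain_59)) (4 taxa).
The MRCA of strain_51 and strain_65 subtends (((strain_61,(strain_65,(strain_42,strain_7))),((strain_13,strain_71),strain_15)),(((strain_32,strain_51),(strain_26,strain_59)),strain_23)) (12 taxa).
The first is nested inside the second, so strain_51 shares a more recent common ancestor with strain_26.

strain_26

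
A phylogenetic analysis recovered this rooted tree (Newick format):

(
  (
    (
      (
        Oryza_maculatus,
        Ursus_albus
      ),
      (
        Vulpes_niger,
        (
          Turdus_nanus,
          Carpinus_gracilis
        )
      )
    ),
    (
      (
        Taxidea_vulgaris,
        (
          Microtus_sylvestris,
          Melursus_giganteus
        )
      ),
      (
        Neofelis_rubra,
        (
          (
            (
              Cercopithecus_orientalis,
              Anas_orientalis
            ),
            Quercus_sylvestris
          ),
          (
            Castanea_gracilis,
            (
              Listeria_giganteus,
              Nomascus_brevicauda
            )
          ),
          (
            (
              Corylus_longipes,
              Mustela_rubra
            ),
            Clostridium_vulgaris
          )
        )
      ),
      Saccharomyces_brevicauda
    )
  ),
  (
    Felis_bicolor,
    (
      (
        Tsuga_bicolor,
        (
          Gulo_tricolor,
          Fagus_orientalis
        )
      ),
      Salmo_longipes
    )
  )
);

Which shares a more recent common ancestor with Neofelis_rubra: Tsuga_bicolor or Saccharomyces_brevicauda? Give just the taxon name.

Saccharomyces_brevicauda

The MRCA of Neofelis_rubra and Saccharomyces_brevicauda subtends ((Taxidea_vulgaris,(Microtus_sylvestris,Melursus_giganteus)),(Neofelis_rubra,(((Cercopithecus_orientalis,Anas_orientalis),Quercus_sylvestris),(Castanea_gracilis,(Listeria_giganteus,Nomascus_brevicauda)),((Corylus_longipes,Mustela_rubra),Clostridium_vulgaris))),Saccharomyces_brevicauda) (14 taxa).
The MRCA of Neofelis_rubra and Tsuga_bicolor is the root, subtending the entire tree (24 taxa).
The first is nested inside the second, so Neofelis_rubra shares a more recent common ancestor with Saccharomyces_brevicauda.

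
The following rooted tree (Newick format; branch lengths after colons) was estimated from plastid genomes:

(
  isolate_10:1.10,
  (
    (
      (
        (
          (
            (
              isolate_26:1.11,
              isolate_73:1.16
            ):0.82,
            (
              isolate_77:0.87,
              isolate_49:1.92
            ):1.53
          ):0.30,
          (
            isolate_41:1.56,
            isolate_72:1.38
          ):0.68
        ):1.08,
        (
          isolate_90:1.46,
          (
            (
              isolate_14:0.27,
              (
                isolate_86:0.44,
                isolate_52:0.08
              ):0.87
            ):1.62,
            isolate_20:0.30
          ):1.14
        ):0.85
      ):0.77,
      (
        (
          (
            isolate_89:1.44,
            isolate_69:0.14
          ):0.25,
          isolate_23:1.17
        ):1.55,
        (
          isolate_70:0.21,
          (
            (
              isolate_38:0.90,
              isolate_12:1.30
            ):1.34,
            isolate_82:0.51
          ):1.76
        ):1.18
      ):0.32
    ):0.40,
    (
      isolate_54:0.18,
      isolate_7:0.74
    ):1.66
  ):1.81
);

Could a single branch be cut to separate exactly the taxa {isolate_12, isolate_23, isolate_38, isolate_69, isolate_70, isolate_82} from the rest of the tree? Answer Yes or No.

The MRCA of the listed taxa subtends (((isolate_89,isolate_69),isolate_23),(isolate_70,((isolate_38,isolate_12),isolate_82))).
That clade also contains isolate_89, which is not in the proposed group, so the group is not monophyletic.

No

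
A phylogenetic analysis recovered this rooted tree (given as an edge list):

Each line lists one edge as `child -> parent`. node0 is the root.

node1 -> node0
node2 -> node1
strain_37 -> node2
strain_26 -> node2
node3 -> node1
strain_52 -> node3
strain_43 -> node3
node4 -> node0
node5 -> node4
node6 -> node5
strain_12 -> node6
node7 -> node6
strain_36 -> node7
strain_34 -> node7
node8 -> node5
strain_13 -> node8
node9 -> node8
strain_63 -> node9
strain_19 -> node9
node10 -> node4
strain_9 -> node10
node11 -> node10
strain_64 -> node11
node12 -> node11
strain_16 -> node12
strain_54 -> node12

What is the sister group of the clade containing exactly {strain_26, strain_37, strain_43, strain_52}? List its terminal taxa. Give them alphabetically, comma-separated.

The clade containing exactly {strain_26, strain_37, strain_43, strain_52} attaches directly to the root of the tree.
The other lineage descending from that same node — the sister group — is (((strain_12,(strain_36,strain_34)),(strain_13,(strain_63,strain_19))),(strain_9,(strain_64,(strain_16,strain_54)))); its 10 tips in alphabetical order are the answer.

strain_12, strain_13, strain_16, strain_19, strain_34, strain_36, strain_54, strain_63, strain_64, strain_9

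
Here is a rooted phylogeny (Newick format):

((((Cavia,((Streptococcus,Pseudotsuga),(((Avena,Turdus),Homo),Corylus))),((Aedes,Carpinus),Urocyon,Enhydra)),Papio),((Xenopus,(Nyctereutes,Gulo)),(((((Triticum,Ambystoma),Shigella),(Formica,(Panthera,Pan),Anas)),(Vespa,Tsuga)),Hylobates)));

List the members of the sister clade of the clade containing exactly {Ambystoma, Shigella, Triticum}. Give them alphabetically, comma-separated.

Anas, Formica, Pan, Panthera

The clade containing exactly {Ambystoma, Shigella, Triticum} attaches to the tree at the node subtending (((Triticum,Ambystoma),Shigella),(Formica,(Panthera,Pan),Anas)).
The other lineage descending from that same node — the sister group — is (Formica,(Panthera,Pan),Anas); its 4 tips in alphabetical order are the answer.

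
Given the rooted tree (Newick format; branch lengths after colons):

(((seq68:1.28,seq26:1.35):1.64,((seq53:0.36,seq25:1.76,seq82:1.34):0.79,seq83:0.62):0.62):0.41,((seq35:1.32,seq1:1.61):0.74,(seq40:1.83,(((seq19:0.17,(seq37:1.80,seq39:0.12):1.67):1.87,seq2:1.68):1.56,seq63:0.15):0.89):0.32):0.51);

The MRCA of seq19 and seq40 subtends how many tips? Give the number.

6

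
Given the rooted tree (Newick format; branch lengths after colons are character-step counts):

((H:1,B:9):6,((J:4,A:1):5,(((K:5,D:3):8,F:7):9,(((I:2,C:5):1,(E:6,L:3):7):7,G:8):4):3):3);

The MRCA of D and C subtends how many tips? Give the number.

The MRCA of D and C is the node subtending (((K,D),F),(((I,C),(E,L)),G)).
That clade contains 8 terminal taxa: C, D, E, F, G, I, K, L.

8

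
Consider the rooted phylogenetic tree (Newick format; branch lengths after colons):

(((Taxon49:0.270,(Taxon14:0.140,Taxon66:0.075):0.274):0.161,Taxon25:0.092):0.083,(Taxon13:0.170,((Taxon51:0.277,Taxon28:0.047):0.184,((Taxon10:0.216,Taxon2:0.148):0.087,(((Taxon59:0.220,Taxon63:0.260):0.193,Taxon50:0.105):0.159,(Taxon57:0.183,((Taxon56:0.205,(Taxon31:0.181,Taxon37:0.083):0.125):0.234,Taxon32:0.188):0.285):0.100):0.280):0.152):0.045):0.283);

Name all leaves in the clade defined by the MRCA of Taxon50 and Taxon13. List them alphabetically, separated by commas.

Taxon10, Taxon13, Taxon2, Taxon28, Taxon31, Taxon32, Taxon37, Taxon50, Taxon51, Taxon56, Taxon57, Taxon59, Taxon63

Tracing Taxon50: it sits inside ((Taxon59,Taxon63),Taxon50).
Tracing Taxon13: it sits inside (Taxon13,((Taxon51,Taxon28),((Taxon10,Taxon2),(((Taxon59,Taxon63),Taxon50),(Taxon57,((Taxon56,(Taxon31,Taxon37)),Taxon32)))))).
The smallest clade enclosing both is (Taxon13,((Taxon51,Taxon28),((Taxon10,Taxon2),(((Taxon59,Taxon63),Taxon50),(Taxon57,((Taxon56,(Taxon31,Taxon37)),Taxon32)))))); the answer is its 13 terminal taxa in alphabetical order.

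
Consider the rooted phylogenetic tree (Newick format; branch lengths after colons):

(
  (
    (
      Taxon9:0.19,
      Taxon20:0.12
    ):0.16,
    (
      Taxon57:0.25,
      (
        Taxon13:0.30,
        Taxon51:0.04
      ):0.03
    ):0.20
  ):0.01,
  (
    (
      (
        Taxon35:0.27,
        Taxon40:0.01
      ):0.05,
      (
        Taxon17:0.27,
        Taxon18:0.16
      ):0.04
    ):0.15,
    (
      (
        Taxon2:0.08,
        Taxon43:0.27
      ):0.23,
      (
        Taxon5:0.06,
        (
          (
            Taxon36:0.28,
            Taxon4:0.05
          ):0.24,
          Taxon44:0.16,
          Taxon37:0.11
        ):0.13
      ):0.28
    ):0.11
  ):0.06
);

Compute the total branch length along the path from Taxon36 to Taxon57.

The path runs Taxon36 → … → MRCA → … → Taxon57; the MRCA is the root of the tree.
Branch lengths along that path: 0.28 + 0.24 + 0.13 + 0.28 + 0.11 + 0.06 + 0.01 + 0.20 + 0.25 = 1.56.

1.56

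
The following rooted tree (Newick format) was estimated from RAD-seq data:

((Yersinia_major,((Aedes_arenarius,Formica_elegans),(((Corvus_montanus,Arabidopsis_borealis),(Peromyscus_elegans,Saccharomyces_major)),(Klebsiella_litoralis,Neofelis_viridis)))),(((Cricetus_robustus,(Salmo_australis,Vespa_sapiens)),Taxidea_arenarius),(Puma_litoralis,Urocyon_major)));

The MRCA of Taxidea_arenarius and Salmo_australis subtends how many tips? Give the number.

4

The MRCA of Taxidea_arenarius and Salmo_australis is the node subtending ((Cricetus_robustus,(Salmo_australis,Vespa_sapiens)),Taxidea_arenarius).
That clade contains 4 terminal taxa: Cricetus_robustus, Salmo_australis, Taxidea_arenarius, Vespa_sapiens.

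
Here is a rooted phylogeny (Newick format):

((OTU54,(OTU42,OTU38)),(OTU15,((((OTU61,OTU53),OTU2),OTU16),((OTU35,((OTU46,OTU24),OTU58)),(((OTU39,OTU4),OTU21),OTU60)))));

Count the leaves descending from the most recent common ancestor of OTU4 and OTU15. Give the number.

13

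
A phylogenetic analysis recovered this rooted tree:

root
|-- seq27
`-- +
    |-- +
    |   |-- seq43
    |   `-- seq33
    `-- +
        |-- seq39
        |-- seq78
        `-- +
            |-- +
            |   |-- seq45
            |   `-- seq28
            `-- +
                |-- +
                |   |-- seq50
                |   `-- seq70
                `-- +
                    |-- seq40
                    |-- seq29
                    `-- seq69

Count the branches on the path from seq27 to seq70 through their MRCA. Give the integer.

7

The MRCA of seq27 and seq70 is the root of the tree.
From seq27 up to that node: 1 branch. From seq70 up to the same node: 6 branches. Total: 1 + 6 = 7.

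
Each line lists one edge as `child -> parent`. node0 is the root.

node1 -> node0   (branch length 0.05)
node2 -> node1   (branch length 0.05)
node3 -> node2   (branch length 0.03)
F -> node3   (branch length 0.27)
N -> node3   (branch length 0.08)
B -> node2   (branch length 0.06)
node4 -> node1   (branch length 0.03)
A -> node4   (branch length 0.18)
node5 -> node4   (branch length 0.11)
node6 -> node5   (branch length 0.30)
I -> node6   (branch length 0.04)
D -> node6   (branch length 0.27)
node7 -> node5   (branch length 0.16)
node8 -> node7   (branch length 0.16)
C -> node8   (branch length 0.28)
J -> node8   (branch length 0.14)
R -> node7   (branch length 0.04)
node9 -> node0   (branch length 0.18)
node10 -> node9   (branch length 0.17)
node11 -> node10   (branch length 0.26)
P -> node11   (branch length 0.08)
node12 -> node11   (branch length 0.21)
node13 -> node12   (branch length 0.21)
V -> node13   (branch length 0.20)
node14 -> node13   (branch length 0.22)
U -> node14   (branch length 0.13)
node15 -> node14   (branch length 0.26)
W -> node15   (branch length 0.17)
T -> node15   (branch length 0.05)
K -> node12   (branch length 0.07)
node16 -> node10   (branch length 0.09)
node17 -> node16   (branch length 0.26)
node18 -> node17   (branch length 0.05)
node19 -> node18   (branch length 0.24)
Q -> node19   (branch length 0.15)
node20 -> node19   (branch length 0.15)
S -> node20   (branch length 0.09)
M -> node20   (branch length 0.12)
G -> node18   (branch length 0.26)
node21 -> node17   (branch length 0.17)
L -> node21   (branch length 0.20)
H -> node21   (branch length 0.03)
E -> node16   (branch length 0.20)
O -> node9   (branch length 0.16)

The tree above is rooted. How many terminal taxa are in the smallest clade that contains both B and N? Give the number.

The MRCA of B and N is the node subtending ((F,N),B).
That clade contains 3 terminal taxa: B, F, N.

3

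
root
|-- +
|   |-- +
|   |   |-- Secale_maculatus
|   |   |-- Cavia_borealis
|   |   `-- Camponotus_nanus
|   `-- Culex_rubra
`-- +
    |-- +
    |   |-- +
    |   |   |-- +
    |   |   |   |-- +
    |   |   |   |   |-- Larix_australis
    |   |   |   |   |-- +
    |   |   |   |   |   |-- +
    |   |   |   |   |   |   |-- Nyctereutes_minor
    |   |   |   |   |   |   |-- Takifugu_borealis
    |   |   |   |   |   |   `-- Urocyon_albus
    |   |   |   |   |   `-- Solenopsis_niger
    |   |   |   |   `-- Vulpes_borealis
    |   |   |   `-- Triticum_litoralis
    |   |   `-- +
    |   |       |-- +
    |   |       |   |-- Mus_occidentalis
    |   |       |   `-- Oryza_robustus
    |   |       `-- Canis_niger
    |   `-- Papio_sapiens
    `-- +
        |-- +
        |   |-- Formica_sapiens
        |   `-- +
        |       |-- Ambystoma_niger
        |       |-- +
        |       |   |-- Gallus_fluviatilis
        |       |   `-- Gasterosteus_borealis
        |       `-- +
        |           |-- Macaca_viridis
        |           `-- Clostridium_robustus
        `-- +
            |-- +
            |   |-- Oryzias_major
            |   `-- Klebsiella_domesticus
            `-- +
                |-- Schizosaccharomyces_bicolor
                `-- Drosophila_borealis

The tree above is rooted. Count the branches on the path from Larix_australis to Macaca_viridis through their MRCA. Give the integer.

10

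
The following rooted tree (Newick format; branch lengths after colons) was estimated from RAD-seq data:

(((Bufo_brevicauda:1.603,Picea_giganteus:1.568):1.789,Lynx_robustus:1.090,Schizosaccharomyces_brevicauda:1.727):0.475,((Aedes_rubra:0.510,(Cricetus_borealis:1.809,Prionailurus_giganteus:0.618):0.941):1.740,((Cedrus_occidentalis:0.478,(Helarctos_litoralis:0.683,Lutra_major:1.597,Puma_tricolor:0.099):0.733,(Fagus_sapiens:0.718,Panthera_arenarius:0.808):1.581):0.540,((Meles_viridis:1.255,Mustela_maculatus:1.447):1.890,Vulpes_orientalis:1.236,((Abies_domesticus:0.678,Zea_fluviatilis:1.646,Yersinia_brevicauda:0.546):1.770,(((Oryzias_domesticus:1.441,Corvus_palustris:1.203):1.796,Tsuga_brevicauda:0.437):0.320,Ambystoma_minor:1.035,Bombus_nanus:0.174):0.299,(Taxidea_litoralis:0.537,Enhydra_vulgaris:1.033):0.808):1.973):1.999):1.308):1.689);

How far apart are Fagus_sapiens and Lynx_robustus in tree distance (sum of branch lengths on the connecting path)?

The path runs Fagus_sapiens → … → MRCA → … → Lynx_robustus; the MRCA is the root of the tree.
Branch lengths along that path: 0.718 + 1.581 + 0.540 + 1.308 + 1.689 + 0.475 + 1.090 = 7.401.

7.401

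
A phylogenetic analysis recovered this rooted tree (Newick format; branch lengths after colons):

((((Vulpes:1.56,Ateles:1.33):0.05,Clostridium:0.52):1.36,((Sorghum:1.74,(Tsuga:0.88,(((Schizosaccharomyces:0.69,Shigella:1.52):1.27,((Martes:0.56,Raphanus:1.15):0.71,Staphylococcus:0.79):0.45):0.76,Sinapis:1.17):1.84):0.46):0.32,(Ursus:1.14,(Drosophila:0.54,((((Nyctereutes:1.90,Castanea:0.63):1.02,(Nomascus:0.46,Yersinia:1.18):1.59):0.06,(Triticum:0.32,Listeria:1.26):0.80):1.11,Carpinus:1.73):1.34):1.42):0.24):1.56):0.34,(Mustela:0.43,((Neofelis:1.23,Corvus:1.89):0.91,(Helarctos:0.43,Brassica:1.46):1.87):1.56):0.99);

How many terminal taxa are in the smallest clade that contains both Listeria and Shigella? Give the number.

17

The MRCA of Listeria and Shigella is the node subtending ((Sorghum,(Tsuga,(((Schizosaccharomyces,Shigella),((Martes,Raphanus),Staphylococcus)),Sinapis))),(Ursus,(Drosophila,((((Nyctereutes,Castanea),(Nomascus,Yersinia)),(Triticum,Listeria)),Carpinus)))).
That clade contains 17 terminal taxa: Carpinus, Castanea, Drosophila, Listeria, Martes, Nomascus, Nyctereutes, Raphanus, Schizosaccharomyces, Shigella, Sinapis, Sorghum, Staphylococcus, Triticum, Tsuga, Ursus, Yersinia.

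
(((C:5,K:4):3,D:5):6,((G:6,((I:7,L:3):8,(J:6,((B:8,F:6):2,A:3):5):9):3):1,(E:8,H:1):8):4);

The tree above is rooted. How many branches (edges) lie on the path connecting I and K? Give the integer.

8

The MRCA of I and K is the root of the tree.
From I up to that node: 5 branches. From K up to the same node: 3 branches. Total: 5 + 3 = 8.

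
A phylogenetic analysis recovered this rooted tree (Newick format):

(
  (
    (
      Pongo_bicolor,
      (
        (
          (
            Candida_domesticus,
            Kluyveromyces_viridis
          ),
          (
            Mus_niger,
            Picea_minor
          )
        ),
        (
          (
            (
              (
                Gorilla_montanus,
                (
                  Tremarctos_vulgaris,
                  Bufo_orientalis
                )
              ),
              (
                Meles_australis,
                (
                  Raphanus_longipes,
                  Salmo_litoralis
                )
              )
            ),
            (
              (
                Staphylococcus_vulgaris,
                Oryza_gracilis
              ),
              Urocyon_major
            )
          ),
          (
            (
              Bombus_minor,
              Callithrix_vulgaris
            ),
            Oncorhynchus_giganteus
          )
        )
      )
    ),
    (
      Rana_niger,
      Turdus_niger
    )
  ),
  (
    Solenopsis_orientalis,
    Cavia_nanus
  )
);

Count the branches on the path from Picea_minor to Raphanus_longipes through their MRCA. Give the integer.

9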